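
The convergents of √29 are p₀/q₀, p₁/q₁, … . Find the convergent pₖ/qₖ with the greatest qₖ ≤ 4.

√29 = [5; 2, 1, 1, 2, 10, …] (period length 5).
Convergents:
  p_0/q_0 = 5/1
  p_1/q_1 = 11/2
  p_2/q_2 = 16/3
  p_3/q_3 = 27/5
q_2 = 3 ≤ 4 < 5 = q_3, so the answer is 16/3.

16/3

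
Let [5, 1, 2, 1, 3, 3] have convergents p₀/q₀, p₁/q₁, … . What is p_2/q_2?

Using pₖ = aₖpₖ₋₁ + pₖ₋₂, qₖ = aₖqₖ₋₁ + qₖ₋₂ (with p₋₁=1, p₋₂=0, q₋₁=0, q₋₂=1):
  k=0: a=5, p=5, q=1
  k=1: a=1, p=6, q=1
  k=2: a=2, p=17, q=3

17/3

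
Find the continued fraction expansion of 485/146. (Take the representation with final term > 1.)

[3; 3, 9, 2, 2]

485 = 3*146 + 47
146 = 3*47 + 5
47 = 9*5 + 2
5 = 2*2 + 1
2 = 2*1 + 0  (stop)
So 485/146 = [3; 3, 9, 2, 2].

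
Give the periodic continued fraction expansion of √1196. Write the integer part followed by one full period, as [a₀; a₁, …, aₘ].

a₀ = ⌊√1196⌋ = 34.

[34; 1, 1, 2, 1, 1, 68]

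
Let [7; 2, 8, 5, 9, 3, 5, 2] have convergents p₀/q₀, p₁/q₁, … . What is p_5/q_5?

Using pₖ = aₖpₖ₋₁ + pₖ₋₂, qₖ = aₖqₖ₋₁ + qₖ₋₂ (with p₋₁=1, p₋₂=0, q₋₁=0, q₋₂=1):
  k=0: a=7, p=7, q=1
  k=1: a=2, p=15, q=2
  k=2: a=8, p=127, q=17
  k=3: a=5, p=650, q=87
  k=4: a=9, p=5977, q=800
  k=5: a=3, p=18581, q=2487

18581/2487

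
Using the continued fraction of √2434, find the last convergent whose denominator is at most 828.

21905/444

√2434 = [49; 2, 1, 48, 1, 2, 98, …] (period length 6).
Convergents:
  p_0/q_0 = 49/1
  p_1/q_1 = 99/2
  p_2/q_2 = 148/3
  p_3/q_3 = 7203/146
  p_4/q_4 = 7351/149
  p_5/q_5 = 21905/444
  p_6/q_6 = 2154041/43661
q_5 = 444 ≤ 828 < 43661 = q_6, so the answer is 21905/444.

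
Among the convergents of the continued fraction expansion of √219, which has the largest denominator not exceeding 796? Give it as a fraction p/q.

10951/740

√219 = [14; 1, 3, 1, 28, …] (period length 4).
Convergents:
  p_0/q_0 = 14/1
  p_1/q_1 = 15/1
  p_2/q_2 = 59/4
  p_3/q_3 = 74/5
  p_4/q_4 = 2131/144
  p_5/q_5 = 2205/149
  p_6/q_6 = 8746/591
  p_7/q_7 = 10951/740
  p_8/q_8 = 315374/21311
q_7 = 740 ≤ 796 < 21311 = q_8, so the answer is 10951/740.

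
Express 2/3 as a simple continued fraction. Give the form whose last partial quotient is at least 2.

2 = 0*3 + 2
3 = 1*2 + 1
2 = 2*1 + 0  (stop)
So 2/3 = [0; 1, 2].

[0; 1, 2]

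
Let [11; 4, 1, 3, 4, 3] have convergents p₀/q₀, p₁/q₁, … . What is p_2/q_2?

56/5

Using pₖ = aₖpₖ₋₁ + pₖ₋₂, qₖ = aₖqₖ₋₁ + qₖ₋₂ (with p₋₁=1, p₋₂=0, q₋₁=0, q₋₂=1):
  k=0: a=11, p=11, q=1
  k=1: a=4, p=45, q=4
  k=2: a=1, p=56, q=5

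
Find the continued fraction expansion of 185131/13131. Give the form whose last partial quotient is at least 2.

[14; 10, 8, 17, 1, 8]

185131 = 14·13131 + 1297
13131 = 10·1297 + 161
1297 = 8·161 + 9
161 = 17·9 + 8
9 = 1·8 + 1
8 = 8·1 + 0  (stop)
So 185131/13131 = [14; 10, 8, 17, 1, 8].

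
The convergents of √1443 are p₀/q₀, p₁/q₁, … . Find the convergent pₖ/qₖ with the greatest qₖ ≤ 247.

2887/76

√1443 = [37; 1, 74, …] (period length 2).
Convergents:
  p_0/q_0 = 37/1
  p_1/q_1 = 38/1
  p_2/q_2 = 2849/75
  p_3/q_3 = 2887/76
  p_4/q_4 = 216487/5699
q_3 = 76 ≤ 247 < 5699 = q_4, so the answer is 2887/76.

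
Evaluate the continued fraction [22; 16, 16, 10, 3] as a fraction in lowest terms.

Using pₖ = aₖpₖ₋₁ + pₖ₋₂ and qₖ = aₖqₖ₋₁ + qₖ₋₂:
  k=0: a=22, p=22, q=1
  k=1: a=16, p=353, q=16
  k=2: a=16, p=5670, q=257
  k=3: a=10, p=57053, q=2586
  k=4: a=3, p=176829, q=8015

176829/8015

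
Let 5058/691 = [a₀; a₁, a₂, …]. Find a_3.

1

5058 = 7·691 + 221   →  a_0 = 7
691 = 3·221 + 28   →  a_1 = 3
221 = 7·28 + 25   →  a_2 = 7
28 = 1·25 + 3   →  a_3 = 1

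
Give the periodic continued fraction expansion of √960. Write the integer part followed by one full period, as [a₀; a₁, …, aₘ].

[30; 1, 60]

a₀ = ⌊√960⌋ = 30.
With m₀=0, d₀=1 and mₖ₊₁ = dₖaₖ − mₖ, dₖ₊₁ = (n − mₖ₊₁²)/dₖ, aₖ₊₁ = ⌊(a₀+mₖ₊₁)/dₖ₊₁⌋:
  k=1: m=30, d=60, a=1
  k=2: m=30, d=1, a=60
d=1 and a=2a₀=60 at k=2, so the next step gives (m, d) = (30, 60) again — its k=1 value — and the period has length 2.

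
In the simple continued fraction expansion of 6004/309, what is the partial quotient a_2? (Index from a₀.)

6004 = 19·309 + 133   →  a_0 = 19
309 = 2·133 + 43   →  a_1 = 2
133 = 3·43 + 4   →  a_2 = 3

3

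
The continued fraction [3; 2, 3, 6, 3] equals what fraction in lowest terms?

477/139

Fold from the inside: start with 3/1.
  6 + 1/3 = 19/3
  3 + 3/19 = 60/19
  2 + 19/60 = 139/60
  3 + 60/139 = 477/139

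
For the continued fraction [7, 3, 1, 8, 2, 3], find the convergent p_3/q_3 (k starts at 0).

Using pₖ = aₖpₖ₋₁ + pₖ₋₂, qₖ = aₖqₖ₋₁ + qₖ₋₂ (with p₋₁=1, p₋₂=0, q₋₁=0, q₋₂=1):
  k=0: a=7, p=7, q=1
  k=1: a=3, p=22, q=3
  k=2: a=1, p=29, q=4
  k=3: a=8, p=254, q=35

254/35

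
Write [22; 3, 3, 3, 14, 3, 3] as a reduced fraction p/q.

Fold from the inside: start with 3/1.
  3 + 1/3 = 10/3
  14 + 3/10 = 143/10
  3 + 10/143 = 439/143
  3 + 143/439 = 1460/439
  3 + 439/1460 = 4819/1460
  22 + 1460/4819 = 107478/4819

107478/4819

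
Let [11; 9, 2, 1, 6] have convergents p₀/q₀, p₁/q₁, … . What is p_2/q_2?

Using pₖ = aₖpₖ₋₁ + pₖ₋₂, qₖ = aₖqₖ₋₁ + qₖ₋₂ (with p₋₁=1, p₋₂=0, q₋₁=0, q₋₂=1):
  k=0: a=11, p=11, q=1
  k=1: a=9, p=100, q=9
  k=2: a=2, p=211, q=19

211/19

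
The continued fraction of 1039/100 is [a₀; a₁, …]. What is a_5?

2

1039 = 10·100 + 39   →  a_0 = 10
100 = 2·39 + 22   →  a_1 = 2
39 = 1·22 + 17   →  a_2 = 1
22 = 1·17 + 5   →  a_3 = 1
17 = 3·5 + 2   →  a_4 = 3
5 = 2·2 + 1   →  a_5 = 2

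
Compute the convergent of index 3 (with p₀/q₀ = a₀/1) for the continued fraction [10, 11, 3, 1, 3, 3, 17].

Using pₖ = aₖpₖ₋₁ + pₖ₋₂, qₖ = aₖqₖ₋₁ + qₖ₋₂ (with p₋₁=1, p₋₂=0, q₋₁=0, q₋₂=1):
  k=0: a=10, p=10, q=1
  k=1: a=11, p=111, q=11
  k=2: a=3, p=343, q=34
  k=3: a=1, p=454, q=45

454/45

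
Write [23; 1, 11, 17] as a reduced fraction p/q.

Using pₖ = aₖpₖ₋₁ + pₖ₋₂ and qₖ = aₖqₖ₋₁ + qₖ₋₂:
  k=0: a=23, p=23, q=1
  k=1: a=1, p=24, q=1
  k=2: a=11, p=287, q=12
  k=3: a=17, p=4903, q=205

4903/205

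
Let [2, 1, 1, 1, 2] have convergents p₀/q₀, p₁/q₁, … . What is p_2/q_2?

Using pₖ = aₖpₖ₋₁ + pₖ₋₂, qₖ = aₖqₖ₋₁ + qₖ₋₂ (with p₋₁=1, p₋₂=0, q₋₁=0, q₋₂=1):
  k=0: a=2, p=2, q=1
  k=1: a=1, p=3, q=1
  k=2: a=1, p=5, q=2

5/2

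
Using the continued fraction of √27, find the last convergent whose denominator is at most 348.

1351/260

√27 = [5; 5, 10, …] (period length 2).
Convergents:
  p_0/q_0 = 5/1
  p_1/q_1 = 26/5
  p_2/q_2 = 265/51
  p_3/q_3 = 1351/260
  p_4/q_4 = 13775/2651
q_3 = 260 ≤ 348 < 2651 = q_4, so the answer is 1351/260.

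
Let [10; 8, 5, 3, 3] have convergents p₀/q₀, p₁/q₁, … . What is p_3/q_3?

1326/131

Using pₖ = aₖpₖ₋₁ + pₖ₋₂, qₖ = aₖqₖ₋₁ + qₖ₋₂ (with p₋₁=1, p₋₂=0, q₋₁=0, q₋₂=1):
  k=0: a=10, p=10, q=1
  k=1: a=8, p=81, q=8
  k=2: a=5, p=415, q=41
  k=3: a=3, p=1326, q=131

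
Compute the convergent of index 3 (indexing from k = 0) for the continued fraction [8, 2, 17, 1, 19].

314/37

Using pₖ = aₖpₖ₋₁ + pₖ₋₂, qₖ = aₖqₖ₋₁ + qₖ₋₂ (with p₋₁=1, p₋₂=0, q₋₁=0, q₋₂=1):
  k=0: a=8, p=8, q=1
  k=1: a=2, p=17, q=2
  k=2: a=17, p=297, q=35
  k=3: a=1, p=314, q=37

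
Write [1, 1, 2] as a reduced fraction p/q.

5/3

Fold from the inside: start with 2/1.
  1 + 1/2 = 3/2
  1 + 2/3 = 5/3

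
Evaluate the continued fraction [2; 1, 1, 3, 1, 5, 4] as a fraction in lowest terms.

555/217

Using pₖ = aₖpₖ₋₁ + pₖ₋₂ and qₖ = aₖqₖ₋₁ + qₖ₋₂:
  k=0: a=2, p=2, q=1
  k=1: a=1, p=3, q=1
  k=2: a=1, p=5, q=2
  k=3: a=3, p=18, q=7
  k=4: a=1, p=23, q=9
  k=5: a=5, p=133, q=52
  k=6: a=4, p=555, q=217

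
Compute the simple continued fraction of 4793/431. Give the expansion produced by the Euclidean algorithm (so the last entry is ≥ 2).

[11; 8, 3, 2, 7]

4793 = 11·431 + 52
431 = 8·52 + 15
52 = 3·15 + 7
15 = 2·7 + 1
7 = 7·1 + 0  (stop)
So 4793/431 = [11; 8, 3, 2, 7].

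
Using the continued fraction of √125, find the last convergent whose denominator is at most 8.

67/6

√125 = [11; 5, 1, 1, 5, 22, …] (period length 5).
Convergents:
  p_0/q_0 = 11/1
  p_1/q_1 = 56/5
  p_2/q_2 = 67/6
  p_3/q_3 = 123/11
q_2 = 6 ≤ 8 < 11 = q_3, so the answer is 67/6.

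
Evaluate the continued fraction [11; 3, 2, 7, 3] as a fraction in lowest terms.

Using pₖ = aₖpₖ₋₁ + pₖ₋₂ and qₖ = aₖqₖ₋₁ + qₖ₋₂:
  k=0: a=11, p=11, q=1
  k=1: a=3, p=34, q=3
  k=2: a=2, p=79, q=7
  k=3: a=7, p=587, q=52
  k=4: a=3, p=1840, q=163

1840/163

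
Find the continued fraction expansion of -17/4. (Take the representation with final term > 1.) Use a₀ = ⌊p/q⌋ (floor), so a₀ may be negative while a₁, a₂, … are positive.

-17 = -5·4 + 3
4 = 1·3 + 1
3 = 3·1 + 0  (stop)
So -17/4 = [-5; 1, 3].

[-5; 1, 3]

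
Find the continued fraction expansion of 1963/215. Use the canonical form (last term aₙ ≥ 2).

1963 = 9×215 + 28
215 = 7×28 + 19
28 = 1×19 + 9
19 = 2×9 + 1
9 = 9×1 + 0  (stop)
So 1963/215 = [9; 7, 1, 2, 9].

[9; 7, 1, 2, 9]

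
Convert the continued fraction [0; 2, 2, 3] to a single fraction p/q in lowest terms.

7/17

Fold from the inside: start with 3/1.
  2 + 1/3 = 7/3
  2 + 3/7 = 17/7
  0 + 7/17 = 7/17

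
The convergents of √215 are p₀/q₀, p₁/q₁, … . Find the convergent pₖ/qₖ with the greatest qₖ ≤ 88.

√215 = [14; 1, 1, 1, 28, …] (period length 4).
Convergents:
  p_0/q_0 = 14/1
  p_1/q_1 = 15/1
  p_2/q_2 = 29/2
  p_3/q_3 = 44/3
  p_4/q_4 = 1261/86
  p_5/q_5 = 1305/89
q_4 = 86 ≤ 88 < 89 = q_5, so the answer is 1261/86.

1261/86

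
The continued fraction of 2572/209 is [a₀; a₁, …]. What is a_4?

3

2572 = 12·209 + 64   →  a_0 = 12
209 = 3·64 + 17   →  a_1 = 3
64 = 3·17 + 13   →  a_2 = 3
17 = 1·13 + 4   →  a_3 = 1
13 = 3·4 + 1   →  a_4 = 3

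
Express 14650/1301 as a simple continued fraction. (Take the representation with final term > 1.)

[11; 3, 1, 5, 6, 9]

14650 = 11*1301 + 339
1301 = 3*339 + 284
339 = 1*284 + 55
284 = 5*55 + 9
55 = 6*9 + 1
9 = 9*1 + 0  (stop)
So 14650/1301 = [11; 3, 1, 5, 6, 9].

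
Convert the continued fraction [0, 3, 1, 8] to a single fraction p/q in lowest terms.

9/35

Using pₖ = aₖpₖ₋₁ + pₖ₋₂ and qₖ = aₖqₖ₋₁ + qₖ₋₂:
  k=0: a=0, p=0, q=1
  k=1: a=3, p=1, q=3
  k=2: a=1, p=1, q=4
  k=3: a=8, p=9, q=35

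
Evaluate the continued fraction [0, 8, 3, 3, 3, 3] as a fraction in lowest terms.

109/905

Fold from the inside: start with 3/1.
  3 + 1/3 = 10/3
  3 + 3/10 = 33/10
  3 + 10/33 = 109/33
  8 + 33/109 = 905/109
  0 + 109/905 = 109/905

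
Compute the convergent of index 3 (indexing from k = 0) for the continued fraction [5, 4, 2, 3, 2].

Using pₖ = aₖpₖ₋₁ + pₖ₋₂, qₖ = aₖqₖ₋₁ + qₖ₋₂ (with p₋₁=1, p₋₂=0, q₋₁=0, q₋₂=1):
  k=0: a=5, p=5, q=1
  k=1: a=4, p=21, q=4
  k=2: a=2, p=47, q=9
  k=3: a=3, p=162, q=31

162/31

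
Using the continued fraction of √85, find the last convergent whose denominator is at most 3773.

27926/3029

√85 = [9; 4, 1, 1, 4, 18, …] (period length 5).
Convergents:
  p_0/q_0 = 9/1
  p_1/q_1 = 37/4
  p_2/q_2 = 46/5
  p_3/q_3 = 83/9
  p_4/q_4 = 378/41
  p_5/q_5 = 6887/747
  p_6/q_6 = 27926/3029
  p_7/q_7 = 34813/3776
q_6 = 3029 ≤ 3773 < 3776 = q_7, so the answer is 27926/3029.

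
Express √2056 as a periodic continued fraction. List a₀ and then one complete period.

[45; 2, 1, 10, 1, 2, 90]

a₀ = ⌊√2056⌋ = 45.
With m₀=0, d₀=1 and mₖ₊₁ = dₖaₖ − mₖ, dₖ₊₁ = (n − mₖ₊₁²)/dₖ, aₖ₊₁ = ⌊(a₀+mₖ₊₁)/dₖ₊₁⌋:
  k=1: m=45, d=31, a=2
  k=2: m=17, d=57, a=1
  k=3: m=40, d=8, a=10
  k=4: m=40, d=57, a=1
  k=5: m=17, d=31, a=2
  k=6: m=45, d=1, a=90
d=1 and a=2a₀=90 at k=6, so the next step gives (m, d) = (45, 31) again — its k=1 value — and the period has length 6.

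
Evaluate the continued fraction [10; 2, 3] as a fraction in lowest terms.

73/7

Fold from the inside: start with 3/1.
  2 + 1/3 = 7/3
  10 + 3/7 = 73/7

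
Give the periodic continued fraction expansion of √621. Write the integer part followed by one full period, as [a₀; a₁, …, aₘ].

a₀ = ⌊√621⌋ = 24.
With m₀=0, d₀=1 and mₖ₊₁ = dₖaₖ − mₖ, dₖ₊₁ = (n − mₖ₊₁²)/dₖ, aₖ₊₁ = ⌊(a₀+mₖ₊₁)/dₖ₊₁⌋:
  k=1: m=24, d=45, a=1
  k=2: m=21, d=4, a=11
  k=3: m=23, d=23, a=2
  k=4: m=23, d=4, a=11
  k=5: m=21, d=45, a=1
  k=6: m=24, d=1, a=48
d=1 and a=2a₀=48 at k=6, so the next step gives (m, d) = (24, 45) again — its k=1 value — and the period has length 6.

[24; 1, 11, 2, 11, 1, 48]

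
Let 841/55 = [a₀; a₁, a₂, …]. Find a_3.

3

841 = 15·55 + 16   →  a_0 = 15
55 = 3·16 + 7   →  a_1 = 3
16 = 2·7 + 2   →  a_2 = 2
7 = 3·2 + 1   →  a_3 = 3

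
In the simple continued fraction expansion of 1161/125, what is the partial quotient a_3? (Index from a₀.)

1161 = 9·125 + 36   →  a_0 = 9
125 = 3·36 + 17   →  a_1 = 3
36 = 2·17 + 2   →  a_2 = 2
17 = 8·2 + 1   →  a_3 = 8

8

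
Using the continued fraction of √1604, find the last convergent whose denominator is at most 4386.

√1604 = [40; 20, 80, …] (period length 2).
Convergents:
  p_0/q_0 = 40/1
  p_1/q_1 = 801/20
  p_2/q_2 = 64120/1601
  p_3/q_3 = 1283201/32040
q_2 = 1601 ≤ 4386 < 32040 = q_3, so the answer is 64120/1601.

64120/1601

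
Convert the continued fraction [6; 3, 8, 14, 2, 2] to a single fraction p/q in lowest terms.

11471/1815

Fold from the inside: start with 2/1.
  2 + 1/2 = 5/2
  14 + 2/5 = 72/5
  8 + 5/72 = 581/72
  3 + 72/581 = 1815/581
  6 + 581/1815 = 11471/1815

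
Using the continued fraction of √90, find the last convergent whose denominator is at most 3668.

27379/2886

√90 = [9; 2, 18, …] (period length 2).
Convergents:
  p_0/q_0 = 9/1
  p_1/q_1 = 19/2
  p_2/q_2 = 351/37
  p_3/q_3 = 721/76
  p_4/q_4 = 13329/1405
  p_5/q_5 = 27379/2886
  p_6/q_6 = 506151/53353
q_5 = 2886 ≤ 3668 < 53353 = q_6, so the answer is 27379/2886.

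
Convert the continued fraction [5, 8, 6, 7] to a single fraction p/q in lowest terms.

1798/351

Fold from the inside: start with 7/1.
  6 + 1/7 = 43/7
  8 + 7/43 = 351/43
  5 + 43/351 = 1798/351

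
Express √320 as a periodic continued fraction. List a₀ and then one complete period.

[17; 1, 7, 1, 34]

a₀ = ⌊√320⌋ = 17.
With m₀=0, d₀=1 and mₖ₊₁ = dₖaₖ − mₖ, dₖ₊₁ = (n − mₖ₊₁²)/dₖ, aₖ₊₁ = ⌊(a₀+mₖ₊₁)/dₖ₊₁⌋:
  k=1: m=17, d=31, a=1
  k=2: m=14, d=4, a=7
  k=3: m=14, d=31, a=1
  k=4: m=17, d=1, a=34
d=1 and a=2a₀=34 at k=4, so the next step gives (m, d) = (17, 31) again — its k=1 value — and the period has length 4.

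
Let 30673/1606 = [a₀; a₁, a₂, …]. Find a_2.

9

30673 = 19·1606 + 159   →  a_0 = 19
1606 = 10·159 + 16   →  a_1 = 10
159 = 9·16 + 15   →  a_2 = 9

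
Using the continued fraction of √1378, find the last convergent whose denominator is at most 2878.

42801/1153

√1378 = [37; 8, 4, 4, 8, 74, …] (period length 5).
Convergents:
  p_0/q_0 = 37/1
  p_1/q_1 = 297/8
  p_2/q_2 = 1225/33
  p_3/q_3 = 5197/140
  p_4/q_4 = 42801/1153
  p_5/q_5 = 3172471/85462
q_4 = 1153 ≤ 2878 < 85462 = q_5, so the answer is 42801/1153.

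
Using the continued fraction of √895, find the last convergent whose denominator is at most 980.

√895 = [29; 1, 10, 1, 58, …] (period length 4).
Convergents:
  p_0/q_0 = 29/1
  p_1/q_1 = 30/1
  p_2/q_2 = 329/11
  p_3/q_3 = 359/12
  p_4/q_4 = 21151/707
  p_5/q_5 = 21510/719
  p_6/q_6 = 236251/7897
q_5 = 719 ≤ 980 < 7897 = q_6, so the answer is 21510/719.

21510/719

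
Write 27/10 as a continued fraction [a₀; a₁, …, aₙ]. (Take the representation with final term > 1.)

27 = 2·10 + 7
10 = 1·7 + 3
7 = 2·3 + 1
3 = 3·1 + 0  (stop)
So 27/10 = [2; 1, 2, 3].

[2; 1, 2, 3]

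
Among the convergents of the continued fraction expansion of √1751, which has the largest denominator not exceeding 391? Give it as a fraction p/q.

5398/129

√1751 = [41; 1, 5, 2, 4, 2, 5, 1, 82, …] (period length 8).
Convergents:
  p_0/q_0 = 41/1
  p_1/q_1 = 42/1
  p_2/q_2 = 251/6
  p_3/q_3 = 544/13
  p_4/q_4 = 2427/58
  p_5/q_5 = 5398/129
  p_6/q_6 = 29417/703
q_5 = 129 ≤ 391 < 703 = q_6, so the answer is 5398/129.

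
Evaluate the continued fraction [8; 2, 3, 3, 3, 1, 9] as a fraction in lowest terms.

8156/967

Fold from the inside: start with 9/1.
  1 + 1/9 = 10/9
  3 + 9/10 = 39/10
  3 + 10/39 = 127/39
  3 + 39/127 = 420/127
  2 + 127/420 = 967/420
  8 + 420/967 = 8156/967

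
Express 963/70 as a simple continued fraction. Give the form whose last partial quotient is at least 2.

[13; 1, 3, 8, 2]

963 = 13*70 + 53
70 = 1*53 + 17
53 = 3*17 + 2
17 = 8*2 + 1
2 = 2*1 + 0  (stop)
So 963/70 = [13; 1, 3, 8, 2].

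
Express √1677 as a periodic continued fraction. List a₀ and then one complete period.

a₀ = ⌊√1677⌋ = 40.
With m₀=0, d₀=1 and mₖ₊₁ = dₖaₖ − mₖ, dₖ₊₁ = (n − mₖ₊₁²)/dₖ, aₖ₊₁ = ⌊(a₀+mₖ₊₁)/dₖ₊₁⌋:
  k=1: m=40, d=77, a=1
  k=2: m=37, d=4, a=19
  k=3: m=39, d=39, a=2
  k=4: m=39, d=4, a=19
  k=5: m=37, d=77, a=1
  k=6: m=40, d=1, a=80
d=1 and a=2a₀=80 at k=6, so the next step gives (m, d) = (40, 77) again — its k=1 value — and the period has length 6.

[40; 1, 19, 2, 19, 1, 80]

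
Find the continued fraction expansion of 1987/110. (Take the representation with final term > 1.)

1987 = 18·110 + 7
110 = 15·7 + 5
7 = 1·5 + 2
5 = 2·2 + 1
2 = 2·1 + 0  (stop)
So 1987/110 = [18; 15, 1, 2, 2].

[18; 15, 1, 2, 2]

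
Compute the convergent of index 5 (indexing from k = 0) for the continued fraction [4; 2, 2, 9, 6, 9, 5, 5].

Using pₖ = aₖpₖ₋₁ + pₖ₋₂, qₖ = aₖqₖ₋₁ + qₖ₋₂ (with p₋₁=1, p₋₂=0, q₋₁=0, q₋₂=1):
  k=0: a=4, p=4, q=1
  k=1: a=2, p=9, q=2
  k=2: a=2, p=22, q=5
  k=3: a=9, p=207, q=47
  k=4: a=6, p=1264, q=287
  k=5: a=9, p=11583, q=2630

11583/2630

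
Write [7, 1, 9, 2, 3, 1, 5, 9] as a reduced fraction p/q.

39371/4981

Fold from the inside: start with 9/1.
  5 + 1/9 = 46/9
  1 + 9/46 = 55/46
  3 + 46/55 = 211/55
  2 + 55/211 = 477/211
  9 + 211/477 = 4504/477
  1 + 477/4504 = 4981/4504
  7 + 4504/4981 = 39371/4981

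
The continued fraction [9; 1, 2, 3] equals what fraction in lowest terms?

Fold from the inside: start with 3/1.
  2 + 1/3 = 7/3
  1 + 3/7 = 10/7
  9 + 7/10 = 97/10

97/10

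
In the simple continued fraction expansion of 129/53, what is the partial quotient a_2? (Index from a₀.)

129 = 2·53 + 23   →  a_0 = 2
53 = 2·23 + 7   →  a_1 = 2
23 = 3·7 + 2   →  a_2 = 3

3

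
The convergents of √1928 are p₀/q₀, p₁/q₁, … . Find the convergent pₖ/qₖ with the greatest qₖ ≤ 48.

483/11

√1928 = [43; 1, 9, 1, 86, …] (period length 4).
Convergents:
  p_0/q_0 = 43/1
  p_1/q_1 = 44/1
  p_2/q_2 = 439/10
  p_3/q_3 = 483/11
  p_4/q_4 = 41977/956
q_3 = 11 ≤ 48 < 956 = q_4, so the answer is 483/11.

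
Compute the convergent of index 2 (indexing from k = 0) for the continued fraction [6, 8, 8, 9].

398/65

Using pₖ = aₖpₖ₋₁ + pₖ₋₂, qₖ = aₖqₖ₋₁ + qₖ₋₂ (with p₋₁=1, p₋₂=0, q₋₁=0, q₋₂=1):
  k=0: a=6, p=6, q=1
  k=1: a=8, p=49, q=8
  k=2: a=8, p=398, q=65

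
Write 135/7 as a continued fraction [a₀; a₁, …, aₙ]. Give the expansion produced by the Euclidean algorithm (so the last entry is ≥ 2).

[19; 3, 2]

135 = 19×7 + 2
7 = 3×2 + 1
2 = 2×1 + 0  (stop)
So 135/7 = [19; 3, 2].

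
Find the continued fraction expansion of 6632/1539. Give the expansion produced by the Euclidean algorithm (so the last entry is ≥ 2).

[4; 3, 4, 3, 2, 7, 2]

6632 = 4×1539 + 476
1539 = 3×476 + 111
476 = 4×111 + 32
111 = 3×32 + 15
32 = 2×15 + 2
15 = 7×2 + 1
2 = 2×1 + 0  (stop)
So 6632/1539 = [4; 3, 4, 3, 2, 7, 2].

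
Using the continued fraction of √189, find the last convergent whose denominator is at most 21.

√189 = [13; 1, 2, 1, 26, …] (period length 4).
Convergents:
  p_0/q_0 = 13/1
  p_1/q_1 = 14/1
  p_2/q_2 = 41/3
  p_3/q_3 = 55/4
  p_4/q_4 = 1471/107
q_3 = 4 ≤ 21 < 107 = q_4, so the answer is 55/4.

55/4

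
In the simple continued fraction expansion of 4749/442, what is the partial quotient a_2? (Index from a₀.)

4749 = 10·442 + 329   →  a_0 = 10
442 = 1·329 + 113   →  a_1 = 1
329 = 2·113 + 103   →  a_2 = 2

2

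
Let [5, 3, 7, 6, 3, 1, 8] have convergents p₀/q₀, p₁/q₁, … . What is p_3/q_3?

718/135

Using pₖ = aₖpₖ₋₁ + pₖ₋₂, qₖ = aₖqₖ₋₁ + qₖ₋₂ (with p₋₁=1, p₋₂=0, q₋₁=0, q₋₂=1):
  k=0: a=5, p=5, q=1
  k=1: a=3, p=16, q=3
  k=2: a=7, p=117, q=22
  k=3: a=6, p=718, q=135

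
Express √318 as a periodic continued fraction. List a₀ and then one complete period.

[17; 1, 4, 1, 34]

a₀ = ⌊√318⌋ = 17.
With m₀=0, d₀=1 and mₖ₊₁ = dₖaₖ − mₖ, dₖ₊₁ = (n − mₖ₊₁²)/dₖ, aₖ₊₁ = ⌊(a₀+mₖ₊₁)/dₖ₊₁⌋:
  k=1: m=17, d=29, a=1
  k=2: m=12, d=6, a=4
  k=3: m=12, d=29, a=1
  k=4: m=17, d=1, a=34
d=1 and a=2a₀=34 at k=4, so the next step gives (m, d) = (17, 29) again — its k=1 value — and the period has length 4.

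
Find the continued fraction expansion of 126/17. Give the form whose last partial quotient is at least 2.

[7; 2, 2, 3]

126 = 7×17 + 7
17 = 2×7 + 3
7 = 2×3 + 1
3 = 3×1 + 0  (stop)
So 126/17 = [7; 2, 2, 3].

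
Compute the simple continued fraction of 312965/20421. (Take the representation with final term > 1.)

312965 = 15×20421 + 6650
20421 = 3×6650 + 471
6650 = 14×471 + 56
471 = 8×56 + 23
56 = 2×23 + 10
23 = 2×10 + 3
10 = 3×3 + 1
3 = 3×1 + 0  (stop)
So 312965/20421 = [15; 3, 14, 8, 2, 2, 3, 3].

[15; 3, 14, 8, 2, 2, 3, 3]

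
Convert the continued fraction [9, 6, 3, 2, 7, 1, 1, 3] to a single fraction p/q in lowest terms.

Using pₖ = aₖpₖ₋₁ + pₖ₋₂ and qₖ = aₖqₖ₋₁ + qₖ₋₂:
  k=0: a=9, p=9, q=1
  k=1: a=6, p=55, q=6
  k=2: a=3, p=174, q=19
  k=3: a=2, p=403, q=44
  k=4: a=7, p=2995, q=327
  k=5: a=1, p=3398, q=371
  k=6: a=1, p=6393, q=698
  k=7: a=3, p=22577, q=2465

22577/2465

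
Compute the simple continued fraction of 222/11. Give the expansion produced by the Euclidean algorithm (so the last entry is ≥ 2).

[20; 5, 2]

222 = 20·11 + 2
11 = 5·2 + 1
2 = 2·1 + 0  (stop)
So 222/11 = [20; 5, 2].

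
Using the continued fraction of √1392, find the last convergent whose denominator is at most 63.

1567/42

√1392 = [37; 3, 4, 3, 74, …] (period length 4).
Convergents:
  p_0/q_0 = 37/1
  p_1/q_1 = 112/3
  p_2/q_2 = 485/13
  p_3/q_3 = 1567/42
  p_4/q_4 = 116443/3121
q_3 = 42 ≤ 63 < 3121 = q_4, so the answer is 1567/42.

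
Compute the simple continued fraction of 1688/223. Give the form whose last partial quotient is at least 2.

1688 = 7*223 + 127
223 = 1*127 + 96
127 = 1*96 + 31
96 = 3*31 + 3
31 = 10*3 + 1
3 = 3*1 + 0  (stop)
So 1688/223 = [7; 1, 1, 3, 10, 3].

[7; 1, 1, 3, 10, 3]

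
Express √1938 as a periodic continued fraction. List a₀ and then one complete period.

[44; 44, 88]

a₀ = ⌊√1938⌋ = 44.
With m₀=0, d₀=1 and mₖ₊₁ = dₖaₖ − mₖ, dₖ₊₁ = (n − mₖ₊₁²)/dₖ, aₖ₊₁ = ⌊(a₀+mₖ₊₁)/dₖ₊₁⌋:
  k=1: m=44, d=2, a=44
  k=2: m=44, d=1, a=88
d=1 and a=2a₀=88 at k=2, so the next step gives (m, d) = (44, 2) again — its k=1 value — and the period has length 2.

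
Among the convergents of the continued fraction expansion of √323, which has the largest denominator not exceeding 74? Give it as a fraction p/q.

647/36

√323 = [17; 1, 34, …] (period length 2).
Convergents:
  p_0/q_0 = 17/1
  p_1/q_1 = 18/1
  p_2/q_2 = 629/35
  p_3/q_3 = 647/36
  p_4/q_4 = 22627/1259
q_3 = 36 ≤ 74 < 1259 = q_4, so the answer is 647/36.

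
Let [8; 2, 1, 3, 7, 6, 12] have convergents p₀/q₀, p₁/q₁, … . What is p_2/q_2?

Using pₖ = aₖpₖ₋₁ + pₖ₋₂, qₖ = aₖqₖ₋₁ + qₖ₋₂ (with p₋₁=1, p₋₂=0, q₋₁=0, q₋₂=1):
  k=0: a=8, p=8, q=1
  k=1: a=2, p=17, q=2
  k=2: a=1, p=25, q=3

25/3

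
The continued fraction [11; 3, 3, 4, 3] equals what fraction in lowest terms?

Using pₖ = aₖpₖ₋₁ + pₖ₋₂ and qₖ = aₖqₖ₋₁ + qₖ₋₂:
  k=0: a=11, p=11, q=1
  k=1: a=3, p=34, q=3
  k=2: a=3, p=113, q=10
  k=3: a=4, p=486, q=43
  k=4: a=3, p=1571, q=139

1571/139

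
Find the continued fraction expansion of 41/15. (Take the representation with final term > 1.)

41 = 2*15 + 11
15 = 1*11 + 4
11 = 2*4 + 3
4 = 1*3 + 1
3 = 3*1 + 0  (stop)
So 41/15 = [2; 1, 2, 1, 3].

[2; 1, 2, 1, 3]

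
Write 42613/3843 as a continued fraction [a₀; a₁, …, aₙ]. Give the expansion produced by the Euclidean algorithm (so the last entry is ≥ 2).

[11; 11, 3, 3, 3, 10]

42613 = 11·3843 + 340
3843 = 11·340 + 103
340 = 3·103 + 31
103 = 3·31 + 10
31 = 3·10 + 1
10 = 10·1 + 0  (stop)
So 42613/3843 = [11; 11, 3, 3, 3, 10].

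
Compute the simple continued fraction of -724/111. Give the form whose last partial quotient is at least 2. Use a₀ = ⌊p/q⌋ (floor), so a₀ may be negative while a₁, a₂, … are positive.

[-7; 2, 10, 1, 1, 2]

-724 = -7×111 + 53
111 = 2×53 + 5
53 = 10×5 + 3
5 = 1×3 + 2
3 = 1×2 + 1
2 = 2×1 + 0  (stop)
So -724/111 = [-7; 2, 10, 1, 1, 2].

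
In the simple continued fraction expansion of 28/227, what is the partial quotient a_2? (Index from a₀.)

28 = 0·227 + 28   →  a_0 = 0
227 = 8·28 + 3   →  a_1 = 8
28 = 9·3 + 1   →  a_2 = 9

9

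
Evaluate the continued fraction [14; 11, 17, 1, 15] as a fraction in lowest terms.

Using pₖ = aₖpₖ₋₁ + pₖ₋₂ and qₖ = aₖqₖ₋₁ + qₖ₋₂:
  k=0: a=14, p=14, q=1
  k=1: a=11, p=155, q=11
  k=2: a=17, p=2649, q=188
  k=3: a=1, p=2804, q=199
  k=4: a=15, p=44709, q=3173

44709/3173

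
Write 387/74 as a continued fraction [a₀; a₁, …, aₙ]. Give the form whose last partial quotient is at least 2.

[5; 4, 2, 1, 5]

387 = 5*74 + 17
74 = 4*17 + 6
17 = 2*6 + 5
6 = 1*5 + 1
5 = 5*1 + 0  (stop)
So 387/74 = [5; 4, 2, 1, 5].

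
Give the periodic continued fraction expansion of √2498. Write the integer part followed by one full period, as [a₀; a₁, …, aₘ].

a₀ = ⌊√2498⌋ = 49.

[49; 1, 48, 1, 98]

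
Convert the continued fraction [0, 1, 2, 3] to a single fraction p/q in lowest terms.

7/10

Using pₖ = aₖpₖ₋₁ + pₖ₋₂ and qₖ = aₖqₖ₋₁ + qₖ₋₂:
  k=0: a=0, p=0, q=1
  k=1: a=1, p=1, q=1
  k=2: a=2, p=2, q=3
  k=3: a=3, p=7, q=10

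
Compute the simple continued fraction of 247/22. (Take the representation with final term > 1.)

247 = 11×22 + 5
22 = 4×5 + 2
5 = 2×2 + 1
2 = 2×1 + 0  (stop)
So 247/22 = [11; 4, 2, 2].

[11; 4, 2, 2]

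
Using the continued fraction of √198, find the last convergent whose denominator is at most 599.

5530/393

√198 = [14; 14, 28, …] (period length 2).
Convergents:
  p_0/q_0 = 14/1
  p_1/q_1 = 197/14
  p_2/q_2 = 5530/393
  p_3/q_3 = 77617/5516
q_2 = 393 ≤ 599 < 5516 = q_3, so the answer is 5530/393.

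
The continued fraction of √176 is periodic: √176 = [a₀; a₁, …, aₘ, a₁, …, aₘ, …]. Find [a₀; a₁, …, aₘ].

[13; 3, 1, 3, 26]

a₀ = ⌊√176⌋ = 13.
With m₀=0, d₀=1 and mₖ₊₁ = dₖaₖ − mₖ, dₖ₊₁ = (n − mₖ₊₁²)/dₖ, aₖ₊₁ = ⌊(a₀+mₖ₊₁)/dₖ₊₁⌋:
  k=1: m=13, d=7, a=3
  k=2: m=8, d=16, a=1
  k=3: m=8, d=7, a=3
  k=4: m=13, d=1, a=26
d=1 and a=2a₀=26 at k=4, so the next step gives (m, d) = (13, 7) again — its k=1 value — and the period has length 4.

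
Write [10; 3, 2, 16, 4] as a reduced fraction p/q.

4804/467

Using pₖ = aₖpₖ₋₁ + pₖ₋₂ and qₖ = aₖqₖ₋₁ + qₖ₋₂:
  k=0: a=10, p=10, q=1
  k=1: a=3, p=31, q=3
  k=2: a=2, p=72, q=7
  k=3: a=16, p=1183, q=115
  k=4: a=4, p=4804, q=467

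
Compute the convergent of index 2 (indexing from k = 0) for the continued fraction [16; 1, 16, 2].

Using pₖ = aₖpₖ₋₁ + pₖ₋₂, qₖ = aₖqₖ₋₁ + qₖ₋₂ (with p₋₁=1, p₋₂=0, q₋₁=0, q₋₂=1):
  k=0: a=16, p=16, q=1
  k=1: a=1, p=17, q=1
  k=2: a=16, p=288, q=17

288/17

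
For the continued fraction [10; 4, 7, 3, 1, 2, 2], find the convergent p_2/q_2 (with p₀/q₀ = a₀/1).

297/29

Using pₖ = aₖpₖ₋₁ + pₖ₋₂, qₖ = aₖqₖ₋₁ + qₖ₋₂ (with p₋₁=1, p₋₂=0, q₋₁=0, q₋₂=1):
  k=0: a=10, p=10, q=1
  k=1: a=4, p=41, q=4
  k=2: a=7, p=297, q=29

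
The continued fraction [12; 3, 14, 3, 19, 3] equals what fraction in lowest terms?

95956/7785

Fold from the inside: start with 3/1.
  19 + 1/3 = 58/3
  3 + 3/58 = 177/58
  14 + 58/177 = 2536/177
  3 + 177/2536 = 7785/2536
  12 + 2536/7785 = 95956/7785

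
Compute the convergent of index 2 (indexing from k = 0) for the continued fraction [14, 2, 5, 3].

159/11

Using pₖ = aₖpₖ₋₁ + pₖ₋₂, qₖ = aₖqₖ₋₁ + qₖ₋₂ (with p₋₁=1, p₋₂=0, q₋₁=0, q₋₂=1):
  k=0: a=14, p=14, q=1
  k=1: a=2, p=29, q=2
  k=2: a=5, p=159, q=11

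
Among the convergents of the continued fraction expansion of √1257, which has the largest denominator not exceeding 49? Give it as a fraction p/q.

√1257 = [35; 2, 4, 1, 22, 1, 4, 2, 70, …] (period length 8).
Convergents:
  p_0/q_0 = 35/1
  p_1/q_1 = 71/2
  p_2/q_2 = 319/9
  p_3/q_3 = 390/11
  p_4/q_4 = 8899/251
q_3 = 11 ≤ 49 < 251 = q_4, so the answer is 390/11.

390/11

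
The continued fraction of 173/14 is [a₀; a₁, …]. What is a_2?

173 = 12·14 + 5   →  a_0 = 12
14 = 2·5 + 4   →  a_1 = 2
5 = 1·4 + 1   →  a_2 = 1

1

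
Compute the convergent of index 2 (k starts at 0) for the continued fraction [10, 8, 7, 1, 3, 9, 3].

577/57

Using pₖ = aₖpₖ₋₁ + pₖ₋₂, qₖ = aₖqₖ₋₁ + qₖ₋₂ (with p₋₁=1, p₋₂=0, q₋₁=0, q₋₂=1):
  k=0: a=10, p=10, q=1
  k=1: a=8, p=81, q=8
  k=2: a=7, p=577, q=57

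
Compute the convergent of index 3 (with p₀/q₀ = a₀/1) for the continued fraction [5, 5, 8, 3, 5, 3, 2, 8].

665/128

Using pₖ = aₖpₖ₋₁ + pₖ₋₂, qₖ = aₖqₖ₋₁ + qₖ₋₂ (with p₋₁=1, p₋₂=0, q₋₁=0, q₋₂=1):
  k=0: a=5, p=5, q=1
  k=1: a=5, p=26, q=5
  k=2: a=8, p=213, q=41
  k=3: a=3, p=665, q=128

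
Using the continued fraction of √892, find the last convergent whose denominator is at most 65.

448/15

√892 = [29; 1, 6, 2, 14, 2, 6, 1, 58, …] (period length 8).
Convergents:
  p_0/q_0 = 29/1
  p_1/q_1 = 30/1
  p_2/q_2 = 209/7
  p_3/q_3 = 448/15
  p_4/q_4 = 6481/217
q_3 = 15 ≤ 65 < 217 = q_4, so the answer is 448/15.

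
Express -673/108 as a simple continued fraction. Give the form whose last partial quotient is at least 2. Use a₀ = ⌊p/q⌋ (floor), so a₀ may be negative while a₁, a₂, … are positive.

[-7; 1, 3, 3, 8]

-673 = -7*108 + 83
108 = 1*83 + 25
83 = 3*25 + 8
25 = 3*8 + 1
8 = 8*1 + 0  (stop)
So -673/108 = [-7; 1, 3, 3, 8].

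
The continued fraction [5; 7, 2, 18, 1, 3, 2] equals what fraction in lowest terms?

13337/2598

Fold from the inside: start with 2/1.
  3 + 1/2 = 7/2
  1 + 2/7 = 9/7
  18 + 7/9 = 169/9
  2 + 9/169 = 347/169
  7 + 169/347 = 2598/347
  5 + 347/2598 = 13337/2598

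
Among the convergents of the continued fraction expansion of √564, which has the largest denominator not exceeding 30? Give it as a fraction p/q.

95/4

√564 = [23; 1, 2, 1, 46, …] (period length 4).
Convergents:
  p_0/q_0 = 23/1
  p_1/q_1 = 24/1
  p_2/q_2 = 71/3
  p_3/q_3 = 95/4
  p_4/q_4 = 4441/187
q_3 = 4 ≤ 30 < 187 = q_4, so the answer is 95/4.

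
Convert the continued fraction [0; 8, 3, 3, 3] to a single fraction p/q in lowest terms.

33/274

Using pₖ = aₖpₖ₋₁ + pₖ₋₂ and qₖ = aₖqₖ₋₁ + qₖ₋₂:
  k=0: a=0, p=0, q=1
  k=1: a=8, p=1, q=8
  k=2: a=3, p=3, q=25
  k=3: a=3, p=10, q=83
  k=4: a=3, p=33, q=274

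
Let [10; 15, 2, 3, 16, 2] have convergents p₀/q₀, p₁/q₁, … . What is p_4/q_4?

17704/1759

Using pₖ = aₖpₖ₋₁ + pₖ₋₂, qₖ = aₖqₖ₋₁ + qₖ₋₂ (with p₋₁=1, p₋₂=0, q₋₁=0, q₋₂=1):
  k=0: a=10, p=10, q=1
  k=1: a=15, p=151, q=15
  k=2: a=2, p=312, q=31
  k=3: a=3, p=1087, q=108
  k=4: a=16, p=17704, q=1759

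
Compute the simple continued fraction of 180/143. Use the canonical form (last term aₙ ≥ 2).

180 = 1×143 + 37
143 = 3×37 + 32
37 = 1×32 + 5
32 = 6×5 + 2
5 = 2×2 + 1
2 = 2×1 + 0  (stop)
So 180/143 = [1; 3, 1, 6, 2, 2].

[1; 3, 1, 6, 2, 2]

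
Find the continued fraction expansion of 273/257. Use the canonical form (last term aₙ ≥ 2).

273 = 1*257 + 16
257 = 16*16 + 1
16 = 16*1 + 0  (stop)
So 273/257 = [1; 16, 16].

[1; 16, 16]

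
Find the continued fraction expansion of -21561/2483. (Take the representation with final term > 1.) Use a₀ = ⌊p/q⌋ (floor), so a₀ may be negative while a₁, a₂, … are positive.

[-9; 3, 6, 3, 2, 8, 2]

-21561 = -9·2483 + 786
2483 = 3·786 + 125
786 = 6·125 + 36
125 = 3·36 + 17
36 = 2·17 + 2
17 = 8·2 + 1
2 = 2·1 + 0  (stop)
So -21561/2483 = [-9; 3, 6, 3, 2, 8, 2].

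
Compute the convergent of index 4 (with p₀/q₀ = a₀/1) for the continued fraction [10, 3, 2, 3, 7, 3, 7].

1801/175

Using pₖ = aₖpₖ₋₁ + pₖ₋₂, qₖ = aₖqₖ₋₁ + qₖ₋₂ (with p₋₁=1, p₋₂=0, q₋₁=0, q₋₂=1):
  k=0: a=10, p=10, q=1
  k=1: a=3, p=31, q=3
  k=2: a=2, p=72, q=7
  k=3: a=3, p=247, q=24
  k=4: a=7, p=1801, q=175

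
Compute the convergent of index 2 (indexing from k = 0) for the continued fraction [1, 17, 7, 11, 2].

Using pₖ = aₖpₖ₋₁ + pₖ₋₂, qₖ = aₖqₖ₋₁ + qₖ₋₂ (with p₋₁=1, p₋₂=0, q₋₁=0, q₋₂=1):
  k=0: a=1, p=1, q=1
  k=1: a=17, p=18, q=17
  k=2: a=7, p=127, q=120

127/120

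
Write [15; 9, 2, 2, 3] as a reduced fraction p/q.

Using pₖ = aₖpₖ₋₁ + pₖ₋₂ and qₖ = aₖqₖ₋₁ + qₖ₋₂:
  k=0: a=15, p=15, q=1
  k=1: a=9, p=136, q=9
  k=2: a=2, p=287, q=19
  k=3: a=2, p=710, q=47
  k=4: a=3, p=2417, q=160

2417/160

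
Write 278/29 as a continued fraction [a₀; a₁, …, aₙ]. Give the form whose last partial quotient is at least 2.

[9; 1, 1, 2, 2, 2]

278 = 9*29 + 17
29 = 1*17 + 12
17 = 1*12 + 5
12 = 2*5 + 2
5 = 2*2 + 1
2 = 2*1 + 0  (stop)
So 278/29 = [9; 1, 1, 2, 2, 2].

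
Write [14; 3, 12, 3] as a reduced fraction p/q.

1633/114

Using pₖ = aₖpₖ₋₁ + pₖ₋₂ and qₖ = aₖqₖ₋₁ + qₖ₋₂:
  k=0: a=14, p=14, q=1
  k=1: a=3, p=43, q=3
  k=2: a=12, p=530, q=37
  k=3: a=3, p=1633, q=114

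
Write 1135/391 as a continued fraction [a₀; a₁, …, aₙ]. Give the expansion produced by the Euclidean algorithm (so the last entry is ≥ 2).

[2; 1, 9, 3, 2, 5]

1135 = 2*391 + 353
391 = 1*353 + 38
353 = 9*38 + 11
38 = 3*11 + 5
11 = 2*5 + 1
5 = 5*1 + 0  (stop)
So 1135/391 = [2; 1, 9, 3, 2, 5].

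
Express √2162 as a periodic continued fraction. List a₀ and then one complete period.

[46; 2, 92]

a₀ = ⌊√2162⌋ = 46.
With m₀=0, d₀=1 and mₖ₊₁ = dₖaₖ − mₖ, dₖ₊₁ = (n − mₖ₊₁²)/dₖ, aₖ₊₁ = ⌊(a₀+mₖ₊₁)/dₖ₊₁⌋:
  k=1: m=46, d=46, a=2
  k=2: m=46, d=1, a=92
d=1 and a=2a₀=92 at k=2, so the next step gives (m, d) = (46, 46) again — its k=1 value — and the period has length 2.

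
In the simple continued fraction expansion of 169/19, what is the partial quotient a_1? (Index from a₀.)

169 = 8·19 + 17   →  a_0 = 8
19 = 1·17 + 2   →  a_1 = 1

1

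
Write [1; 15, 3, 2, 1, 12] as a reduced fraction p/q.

2070/1943

Using pₖ = aₖpₖ₋₁ + pₖ₋₂ and qₖ = aₖqₖ₋₁ + qₖ₋₂:
  k=0: a=1, p=1, q=1
  k=1: a=15, p=16, q=15
  k=2: a=3, p=49, q=46
  k=3: a=2, p=114, q=107
  k=4: a=1, p=163, q=153
  k=5: a=12, p=2070, q=1943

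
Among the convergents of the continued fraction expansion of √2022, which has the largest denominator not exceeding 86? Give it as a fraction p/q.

√2022 = [44; 1, 28, 1, 88, …] (period length 4).
Convergents:
  p_0/q_0 = 44/1
  p_1/q_1 = 45/1
  p_2/q_2 = 1304/29
  p_3/q_3 = 1349/30
  p_4/q_4 = 120016/2669
q_3 = 30 ≤ 86 < 2669 = q_4, so the answer is 1349/30.

1349/30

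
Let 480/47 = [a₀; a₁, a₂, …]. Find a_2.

480 = 10·47 + 10   →  a_0 = 10
47 = 4·10 + 7   →  a_1 = 4
10 = 1·7 + 3   →  a_2 = 1

1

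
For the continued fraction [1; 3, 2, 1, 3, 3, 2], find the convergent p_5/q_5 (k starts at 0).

Using pₖ = aₖpₖ₋₁ + pₖ₋₂, qₖ = aₖqₖ₋₁ + qₖ₋₂ (with p₋₁=1, p₋₂=0, q₋₁=0, q₋₂=1):
  k=0: a=1, p=1, q=1
  k=1: a=3, p=4, q=3
  k=2: a=2, p=9, q=7
  k=3: a=1, p=13, q=10
  k=4: a=3, p=48, q=37
  k=5: a=3, p=157, q=121

157/121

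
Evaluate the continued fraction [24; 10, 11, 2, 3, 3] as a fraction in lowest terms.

63935/2653

Using pₖ = aₖpₖ₋₁ + pₖ₋₂ and qₖ = aₖqₖ₋₁ + qₖ₋₂:
  k=0: a=24, p=24, q=1
  k=1: a=10, p=241, q=10
  k=2: a=11, p=2675, q=111
  k=3: a=2, p=5591, q=232
  k=4: a=3, p=19448, q=807
  k=5: a=3, p=63935, q=2653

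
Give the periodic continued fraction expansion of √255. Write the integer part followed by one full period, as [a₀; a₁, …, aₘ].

[15; 1, 30]

a₀ = ⌊√255⌋ = 15.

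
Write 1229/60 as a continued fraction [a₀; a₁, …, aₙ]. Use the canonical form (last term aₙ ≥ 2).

1229 = 20*60 + 29
60 = 2*29 + 2
29 = 14*2 + 1
2 = 2*1 + 0  (stop)
So 1229/60 = [20; 2, 14, 2].

[20; 2, 14, 2]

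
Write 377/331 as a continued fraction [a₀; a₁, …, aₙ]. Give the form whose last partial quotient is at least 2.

377 = 1×331 + 46
331 = 7×46 + 9
46 = 5×9 + 1
9 = 9×1 + 0  (stop)
So 377/331 = [1; 7, 5, 9].

[1; 7, 5, 9]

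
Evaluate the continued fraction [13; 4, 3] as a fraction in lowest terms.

172/13

Fold from the inside: start with 3/1.
  4 + 1/3 = 13/3
  13 + 3/13 = 172/13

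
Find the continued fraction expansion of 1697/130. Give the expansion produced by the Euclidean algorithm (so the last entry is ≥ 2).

[13; 18, 1, 1, 3]

1697 = 13·130 + 7
130 = 18·7 + 4
7 = 1·4 + 3
4 = 1·3 + 1
3 = 3·1 + 0  (stop)
So 1697/130 = [13; 18, 1, 1, 3].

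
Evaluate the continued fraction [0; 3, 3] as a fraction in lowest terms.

3/10

Using pₖ = aₖpₖ₋₁ + pₖ₋₂ and qₖ = aₖqₖ₋₁ + qₖ₋₂:
  k=0: a=0, p=0, q=1
  k=1: a=3, p=1, q=3
  k=2: a=3, p=3, q=10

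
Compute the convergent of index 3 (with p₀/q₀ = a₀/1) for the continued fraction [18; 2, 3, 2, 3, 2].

Using pₖ = aₖpₖ₋₁ + pₖ₋₂, qₖ = aₖqₖ₋₁ + qₖ₋₂ (with p₋₁=1, p₋₂=0, q₋₁=0, q₋₂=1):
  k=0: a=18, p=18, q=1
  k=1: a=2, p=37, q=2
  k=2: a=3, p=129, q=7
  k=3: a=2, p=295, q=16

295/16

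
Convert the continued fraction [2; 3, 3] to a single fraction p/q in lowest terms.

23/10

Using pₖ = aₖpₖ₋₁ + pₖ₋₂ and qₖ = aₖqₖ₋₁ + qₖ₋₂:
  k=0: a=2, p=2, q=1
  k=1: a=3, p=7, q=3
  k=2: a=3, p=23, q=10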